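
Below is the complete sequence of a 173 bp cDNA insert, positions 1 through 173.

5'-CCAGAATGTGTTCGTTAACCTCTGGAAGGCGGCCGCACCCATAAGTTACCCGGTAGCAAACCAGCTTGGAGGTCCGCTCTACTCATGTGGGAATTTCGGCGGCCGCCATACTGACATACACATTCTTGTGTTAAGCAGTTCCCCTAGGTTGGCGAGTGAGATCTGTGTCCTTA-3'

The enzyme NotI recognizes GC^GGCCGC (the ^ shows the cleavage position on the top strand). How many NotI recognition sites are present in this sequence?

GCGGCCGC occurs starting at positions 29, 99.
NotI cuts at 2 sites.

2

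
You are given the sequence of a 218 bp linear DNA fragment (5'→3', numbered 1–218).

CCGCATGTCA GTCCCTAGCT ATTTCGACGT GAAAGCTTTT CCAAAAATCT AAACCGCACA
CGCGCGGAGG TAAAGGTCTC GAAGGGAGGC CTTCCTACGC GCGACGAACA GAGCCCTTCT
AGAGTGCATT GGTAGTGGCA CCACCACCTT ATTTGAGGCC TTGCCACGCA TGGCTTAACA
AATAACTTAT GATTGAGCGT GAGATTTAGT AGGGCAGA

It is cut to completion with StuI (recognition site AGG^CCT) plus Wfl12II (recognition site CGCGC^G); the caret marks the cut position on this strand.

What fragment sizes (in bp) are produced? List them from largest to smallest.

65, 60, 56, 24, 13 bp

StuI sites (AGGCCT) start at positions 87, 156.
StuI cuts after base 3 of each site, so after positions 89, 158.
Wfl12II sites (CGCGCG) start at positions 61, 98.
Wfl12II cuts after base 5 of each site (before the last base), so after positions 65, 102.
Combined cut positions: 65, 89, 102, 158.
Linear molecule, 4 cuts → 5 fragments:
  1–65 → 65 bp
  66–89 → 24 bp
  90–102 → 13 bp
  103–158 → 56 bp
  159–218 → 60 bp
Sorted largest to smallest: 65, 60, 56, 24, 13 bp.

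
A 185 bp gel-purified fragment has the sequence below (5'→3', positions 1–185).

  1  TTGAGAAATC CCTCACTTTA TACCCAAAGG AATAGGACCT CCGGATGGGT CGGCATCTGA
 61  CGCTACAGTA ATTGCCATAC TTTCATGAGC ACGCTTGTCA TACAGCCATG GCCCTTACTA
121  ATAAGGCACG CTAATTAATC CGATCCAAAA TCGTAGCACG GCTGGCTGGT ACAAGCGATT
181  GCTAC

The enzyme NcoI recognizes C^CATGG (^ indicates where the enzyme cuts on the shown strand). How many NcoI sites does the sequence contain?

1

CCATGG occurs starting at position 106.
NcoI cuts at 1 site.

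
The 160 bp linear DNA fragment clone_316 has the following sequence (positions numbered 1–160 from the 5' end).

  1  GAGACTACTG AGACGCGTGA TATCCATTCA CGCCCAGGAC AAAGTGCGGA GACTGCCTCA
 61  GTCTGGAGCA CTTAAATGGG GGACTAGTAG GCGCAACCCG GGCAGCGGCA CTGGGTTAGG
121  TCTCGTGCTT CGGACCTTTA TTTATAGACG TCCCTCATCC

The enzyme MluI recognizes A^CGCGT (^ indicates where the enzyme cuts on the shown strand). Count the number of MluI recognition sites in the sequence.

1

ACGCGT occurs starting at position 13.
MluI cuts at 1 site.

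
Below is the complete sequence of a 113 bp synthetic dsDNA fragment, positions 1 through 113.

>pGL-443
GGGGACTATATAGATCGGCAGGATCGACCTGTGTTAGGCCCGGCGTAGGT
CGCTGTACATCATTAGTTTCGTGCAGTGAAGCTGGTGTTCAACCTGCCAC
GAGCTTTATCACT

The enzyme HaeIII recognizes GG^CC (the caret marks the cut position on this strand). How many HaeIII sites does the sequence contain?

1

GGCC occurs starting at position 37.
HaeIII cuts at 1 site.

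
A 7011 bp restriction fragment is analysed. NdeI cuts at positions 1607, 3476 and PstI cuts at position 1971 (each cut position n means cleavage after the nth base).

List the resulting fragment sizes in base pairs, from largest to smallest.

3535, 1607, 1505, 364 bp

Combined cut positions (sorted): 1607, 1971, 3476.
Linear molecule, 3 cuts → 4 fragments:
  1607 − 0 = 1607 bp
  1971 − 1607 = 364 bp
  3476 − 1971 = 1505 bp
  7011 − 3476 = 3535 bp
Sorted largest to smallest: 3535, 1607, 1505, 364 bp.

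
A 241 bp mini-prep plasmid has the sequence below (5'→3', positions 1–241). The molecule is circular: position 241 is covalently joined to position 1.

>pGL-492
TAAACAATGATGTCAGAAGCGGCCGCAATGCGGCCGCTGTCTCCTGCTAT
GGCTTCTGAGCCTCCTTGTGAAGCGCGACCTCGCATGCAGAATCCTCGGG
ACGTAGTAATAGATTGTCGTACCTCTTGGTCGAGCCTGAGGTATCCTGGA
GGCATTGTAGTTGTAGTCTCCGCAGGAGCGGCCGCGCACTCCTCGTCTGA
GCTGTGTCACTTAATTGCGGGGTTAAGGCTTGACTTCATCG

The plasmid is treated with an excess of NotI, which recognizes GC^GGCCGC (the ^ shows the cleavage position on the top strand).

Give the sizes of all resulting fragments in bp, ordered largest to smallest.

NotI sites (GCGGCCGC) start at positions 19, 30, 178.
NotI cuts after base 2 of each site, so after positions 20, 31, 179.
Circular molecule, 3 cuts → 3 fragments:
  21–31 → 11 bp
  32–179 → 148 bp
  180–241 then 1–20 → 62 + 20 = 82 bp
Sorted largest to smallest: 148, 82, 11 bp.

148, 82, 11 bp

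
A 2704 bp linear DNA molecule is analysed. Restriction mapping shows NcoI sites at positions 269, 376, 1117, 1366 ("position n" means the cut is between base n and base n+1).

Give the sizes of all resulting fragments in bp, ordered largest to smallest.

1338, 741, 269, 249, 107 bp

Linear molecule, 4 cuts → 5 fragments:
  269 − 0 = 269 bp
  376 − 269 = 107 bp
  1117 − 376 = 741 bp
  1366 − 1117 = 249 bp
  2704 − 1366 = 1338 bp
Sorted largest to smallest: 1338, 741, 269, 249, 107 bp.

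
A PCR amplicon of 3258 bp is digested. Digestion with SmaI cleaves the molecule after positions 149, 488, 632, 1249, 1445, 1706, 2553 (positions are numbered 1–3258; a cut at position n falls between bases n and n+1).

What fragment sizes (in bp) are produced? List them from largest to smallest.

Linear molecule, 7 cuts → 8 fragments:
  149 − 0 = 149 bp
  488 − 149 = 339 bp
  632 − 488 = 144 bp
  1249 − 632 = 617 bp
  1445 − 1249 = 196 bp
  1706 − 1445 = 261 bp
  2553 − 1706 = 847 bp
  3258 − 2553 = 705 bp
Sorted largest to smallest: 847, 705, 617, 339, 261, 196, 149, 144 bp.

847, 705, 617, 339, 261, 196, 149, 144 bp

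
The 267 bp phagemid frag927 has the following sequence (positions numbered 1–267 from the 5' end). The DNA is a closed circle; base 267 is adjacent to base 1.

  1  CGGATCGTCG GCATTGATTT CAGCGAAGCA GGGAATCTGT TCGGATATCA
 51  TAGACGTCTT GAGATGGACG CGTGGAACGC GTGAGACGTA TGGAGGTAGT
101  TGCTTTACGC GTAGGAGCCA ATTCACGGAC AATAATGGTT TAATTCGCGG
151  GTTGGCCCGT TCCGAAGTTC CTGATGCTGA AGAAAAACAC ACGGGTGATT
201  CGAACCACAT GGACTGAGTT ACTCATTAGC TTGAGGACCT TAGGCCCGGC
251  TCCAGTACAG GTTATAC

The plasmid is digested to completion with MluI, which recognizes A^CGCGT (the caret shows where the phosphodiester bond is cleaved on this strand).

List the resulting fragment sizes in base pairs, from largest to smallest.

MluI sites (ACGCGT) start at positions 68, 77, 107.
MluI cuts after the first base of each site, so after positions 68, 77, 107.
Circular molecule, 3 cuts → 3 fragments:
  69–77 → 9 bp
  78–107 → 30 bp
  108–267 then 1–68 → 160 + 68 = 228 bp
Sorted largest to smallest: 228, 30, 9 bp.

228, 30, 9 bp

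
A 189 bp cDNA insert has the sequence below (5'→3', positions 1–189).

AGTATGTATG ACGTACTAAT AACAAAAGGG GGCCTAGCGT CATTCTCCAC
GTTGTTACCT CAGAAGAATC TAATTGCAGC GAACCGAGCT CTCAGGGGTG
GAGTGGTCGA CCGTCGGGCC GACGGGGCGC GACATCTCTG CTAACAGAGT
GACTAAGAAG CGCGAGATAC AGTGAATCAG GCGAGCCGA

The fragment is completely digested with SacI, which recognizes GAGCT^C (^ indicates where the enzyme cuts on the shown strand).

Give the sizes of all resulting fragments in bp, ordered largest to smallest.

99, 90 bp

The SacI site (GAGCTC) starts at position 86.
SacI cuts after base 5 of each site (before the last base), so after position 90.
Linear molecule, 1 cut → 2 fragments:
  1–90 → 90 bp
  91–189 → 99 bp
Sorted largest to smallest: 99, 90 bp.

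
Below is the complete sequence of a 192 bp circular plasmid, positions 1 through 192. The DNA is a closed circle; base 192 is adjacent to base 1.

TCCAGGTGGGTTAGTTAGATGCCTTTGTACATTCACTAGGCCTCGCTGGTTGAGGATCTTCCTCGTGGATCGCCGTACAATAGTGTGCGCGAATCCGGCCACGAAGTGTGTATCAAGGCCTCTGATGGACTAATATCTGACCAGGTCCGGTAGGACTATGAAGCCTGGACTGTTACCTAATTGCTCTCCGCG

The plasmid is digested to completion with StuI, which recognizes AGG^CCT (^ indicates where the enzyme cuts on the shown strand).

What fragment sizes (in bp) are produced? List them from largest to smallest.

114, 78 bp

StuI sites (AGGCCT) start at positions 38, 116.
StuI cuts after base 3 of each site, so after positions 40, 118.
Circular molecule, 2 cuts → 2 fragments:
  41–118 → 78 bp
  119–192 then 1–40 → 74 + 40 = 114 bp
Sorted largest to smallest: 114, 78 bp.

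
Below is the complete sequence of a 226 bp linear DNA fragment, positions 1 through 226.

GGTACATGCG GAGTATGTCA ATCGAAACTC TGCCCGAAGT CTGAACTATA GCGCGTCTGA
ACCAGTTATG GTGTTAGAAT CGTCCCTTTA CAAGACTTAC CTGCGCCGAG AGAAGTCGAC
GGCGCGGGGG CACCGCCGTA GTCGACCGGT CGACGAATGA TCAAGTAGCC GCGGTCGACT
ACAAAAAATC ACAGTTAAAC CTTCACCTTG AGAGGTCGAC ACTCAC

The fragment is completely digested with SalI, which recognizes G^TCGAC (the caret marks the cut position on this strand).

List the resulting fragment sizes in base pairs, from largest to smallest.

115, 41, 26, 25, 11, 8 bp

SalI sites (GTCGAC) start at positions 115, 141, 149, 174, 215.
SalI cuts after the first base of each site, so after positions 115, 141, 149, 174, 215.
Linear molecule, 5 cuts → 6 fragments:
  1–115 → 115 bp
  116–141 → 26 bp
  142–149 → 8 bp
  150–174 → 25 bp
  175–215 → 41 bp
  216–226 → 11 bp
Sorted largest to smallest: 115, 41, 26, 25, 11, 8 bp.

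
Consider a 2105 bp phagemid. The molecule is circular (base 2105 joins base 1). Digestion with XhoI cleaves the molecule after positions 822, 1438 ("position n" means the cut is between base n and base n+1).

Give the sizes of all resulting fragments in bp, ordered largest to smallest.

1489, 616 bp

Circular molecule, 2 cuts → 2 fragments:
  1438 − 822 = 616 bp
  wrap: 2105 − 1438 + 822 = 1489 bp
Sorted largest to smallest: 1489, 616 bp.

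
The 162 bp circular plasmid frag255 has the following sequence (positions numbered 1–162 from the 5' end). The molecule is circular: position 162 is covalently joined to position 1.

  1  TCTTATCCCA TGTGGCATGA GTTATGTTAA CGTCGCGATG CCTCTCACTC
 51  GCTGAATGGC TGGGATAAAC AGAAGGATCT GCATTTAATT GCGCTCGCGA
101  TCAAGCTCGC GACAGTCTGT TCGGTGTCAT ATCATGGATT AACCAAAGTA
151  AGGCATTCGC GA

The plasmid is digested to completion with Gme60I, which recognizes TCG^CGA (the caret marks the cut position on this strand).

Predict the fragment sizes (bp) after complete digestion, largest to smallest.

62, 50, 38, 12 bp

Gme60I sites (TCGCGA) start at positions 33, 95, 107, 157.
Gme60I cuts after base 3 of each site, so after positions 35, 97, 109, 159.
Circular molecule, 4 cuts → 4 fragments:
  36–97 → 62 bp
  98–109 → 12 bp
  110–159 → 50 bp
  160–162 then 1–35 → 3 + 35 = 38 bp
Sorted largest to smallest: 62, 50, 38, 12 bp.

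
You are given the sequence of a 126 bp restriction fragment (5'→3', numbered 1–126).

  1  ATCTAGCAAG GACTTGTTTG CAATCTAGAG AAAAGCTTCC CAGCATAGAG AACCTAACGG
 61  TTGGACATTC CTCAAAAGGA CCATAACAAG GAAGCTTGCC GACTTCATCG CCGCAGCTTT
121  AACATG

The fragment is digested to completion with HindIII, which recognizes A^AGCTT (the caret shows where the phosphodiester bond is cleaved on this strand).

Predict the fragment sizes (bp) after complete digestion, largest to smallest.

HindIII sites (AAGCTT) start at positions 33, 92.
HindIII cuts after the first base of each site, so after positions 33, 92.
Linear molecule, 2 cuts → 3 fragments:
  1–33 → 33 bp
  34–92 → 59 bp
  93–126 → 34 bp
Sorted largest to smallest: 59, 34, 33 bp.

59, 34, 33 bp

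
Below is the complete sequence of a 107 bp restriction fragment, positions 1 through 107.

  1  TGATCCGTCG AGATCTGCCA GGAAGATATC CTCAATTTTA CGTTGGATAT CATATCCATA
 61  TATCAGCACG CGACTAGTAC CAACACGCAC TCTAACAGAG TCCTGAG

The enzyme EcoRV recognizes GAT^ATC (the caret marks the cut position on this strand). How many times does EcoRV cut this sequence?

GATATC occurs starting at positions 25, 46.
EcoRV cuts at 2 sites.

2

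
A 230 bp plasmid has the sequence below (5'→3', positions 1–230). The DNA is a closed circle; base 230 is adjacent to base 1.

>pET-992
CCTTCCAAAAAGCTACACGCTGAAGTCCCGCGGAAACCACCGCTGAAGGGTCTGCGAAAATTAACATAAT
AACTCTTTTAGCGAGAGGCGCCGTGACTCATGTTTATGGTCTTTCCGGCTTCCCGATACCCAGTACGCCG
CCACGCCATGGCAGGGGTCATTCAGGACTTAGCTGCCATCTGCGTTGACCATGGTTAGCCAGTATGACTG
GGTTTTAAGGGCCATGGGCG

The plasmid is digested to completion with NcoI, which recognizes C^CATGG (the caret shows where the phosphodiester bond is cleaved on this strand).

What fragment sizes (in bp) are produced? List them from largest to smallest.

NcoI sites (CCATGG) start at positions 146, 189, 222.
NcoI cuts after the first base of each site, so after positions 146, 189, 222.
Circular molecule, 3 cuts → 3 fragments:
  147–189 → 43 bp
  190–222 → 33 bp
  223–230 then 1–146 → 8 + 146 = 154 bp
Sorted largest to smallest: 154, 43, 33 bp.

154, 43, 33 bp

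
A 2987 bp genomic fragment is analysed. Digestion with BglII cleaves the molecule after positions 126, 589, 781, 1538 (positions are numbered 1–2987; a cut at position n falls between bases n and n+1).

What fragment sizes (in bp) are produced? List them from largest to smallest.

1449, 757, 463, 192, 126 bp

Linear molecule, 4 cuts → 5 fragments:
  126 − 0 = 126 bp
  589 − 126 = 463 bp
  781 − 589 = 192 bp
  1538 − 781 = 757 bp
  2987 − 1538 = 1449 bp
Sorted largest to smallest: 1449, 757, 463, 192, 126 bp.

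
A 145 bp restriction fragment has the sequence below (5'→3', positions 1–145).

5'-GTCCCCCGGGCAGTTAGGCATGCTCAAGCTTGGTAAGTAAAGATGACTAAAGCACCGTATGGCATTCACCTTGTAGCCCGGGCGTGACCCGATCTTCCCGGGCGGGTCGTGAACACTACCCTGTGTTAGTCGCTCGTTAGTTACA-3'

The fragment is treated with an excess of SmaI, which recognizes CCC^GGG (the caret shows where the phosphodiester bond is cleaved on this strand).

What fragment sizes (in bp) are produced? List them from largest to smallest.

SmaI sites (CCCGGG) start at positions 5, 77, 97.
SmaI cuts after base 3 of each site, so after positions 7, 79, 99.
Linear molecule, 3 cuts → 4 fragments:
  1–7 → 7 bp
  8–79 → 72 bp
  80–99 → 20 bp
  100–145 → 46 bp
Sorted largest to smallest: 72, 46, 20, 7 bp.

72, 46, 20, 7 bp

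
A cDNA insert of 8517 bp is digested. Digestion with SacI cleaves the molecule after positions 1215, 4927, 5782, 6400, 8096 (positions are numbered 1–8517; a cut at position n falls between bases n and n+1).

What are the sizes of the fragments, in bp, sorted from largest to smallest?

3712, 1696, 1215, 855, 618, 421 bp

Linear molecule, 5 cuts → 6 fragments:
  1215 − 0 = 1215 bp
  4927 − 1215 = 3712 bp
  5782 − 4927 = 855 bp
  6400 − 5782 = 618 bp
  8096 − 6400 = 1696 bp
  8517 − 8096 = 421 bp
Sorted largest to smallest: 3712, 1696, 1215, 855, 618, 421 bp.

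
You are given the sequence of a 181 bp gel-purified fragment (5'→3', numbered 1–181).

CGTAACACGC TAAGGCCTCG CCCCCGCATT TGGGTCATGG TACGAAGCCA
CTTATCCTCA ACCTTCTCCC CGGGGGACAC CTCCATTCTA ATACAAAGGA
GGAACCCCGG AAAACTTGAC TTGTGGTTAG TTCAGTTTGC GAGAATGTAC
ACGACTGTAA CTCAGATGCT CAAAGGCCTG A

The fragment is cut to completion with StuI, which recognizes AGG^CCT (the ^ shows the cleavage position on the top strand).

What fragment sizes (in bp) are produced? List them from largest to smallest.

161, 15, 5 bp

StuI sites (AGGCCT) start at positions 13, 174.
StuI cuts after base 3 of each site, so after positions 15, 176.
Linear molecule, 2 cuts → 3 fragments:
  1–15 → 15 bp
  16–176 → 161 bp
  177–181 → 5 bp
Sorted largest to smallest: 161, 15, 5 bp.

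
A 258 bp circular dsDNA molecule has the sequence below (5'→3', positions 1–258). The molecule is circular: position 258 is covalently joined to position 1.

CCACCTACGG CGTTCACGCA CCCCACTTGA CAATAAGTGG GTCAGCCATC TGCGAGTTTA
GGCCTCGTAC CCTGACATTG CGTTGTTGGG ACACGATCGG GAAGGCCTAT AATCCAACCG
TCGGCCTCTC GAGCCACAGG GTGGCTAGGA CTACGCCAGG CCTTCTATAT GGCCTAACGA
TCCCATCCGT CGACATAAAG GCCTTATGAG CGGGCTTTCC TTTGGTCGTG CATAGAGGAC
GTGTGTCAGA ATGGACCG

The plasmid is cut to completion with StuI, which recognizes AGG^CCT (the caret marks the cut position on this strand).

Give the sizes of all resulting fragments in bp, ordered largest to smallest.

119, 55, 43, 41 bp

StuI sites (AGGCCT) start at positions 60, 103, 158, 199.
StuI cuts after base 3 of each site, so after positions 62, 105, 160, 201.
Circular molecule, 4 cuts → 4 fragments:
  63–105 → 43 bp
  106–160 → 55 bp
  161–201 → 41 bp
  202–258 then 1–62 → 57 + 62 = 119 bp
Sorted largest to smallest: 119, 55, 43, 41 bp.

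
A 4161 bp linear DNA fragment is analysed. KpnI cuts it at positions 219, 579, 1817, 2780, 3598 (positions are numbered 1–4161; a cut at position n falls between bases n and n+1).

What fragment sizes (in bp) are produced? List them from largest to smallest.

Linear molecule, 5 cuts → 6 fragments:
  219 − 0 = 219 bp
  579 − 219 = 360 bp
  1817 − 579 = 1238 bp
  2780 − 1817 = 963 bp
  3598 − 2780 = 818 bp
  4161 − 3598 = 563 bp
Sorted largest to smallest: 1238, 963, 818, 563, 360, 219 bp.

1238, 963, 818, 563, 360, 219 bp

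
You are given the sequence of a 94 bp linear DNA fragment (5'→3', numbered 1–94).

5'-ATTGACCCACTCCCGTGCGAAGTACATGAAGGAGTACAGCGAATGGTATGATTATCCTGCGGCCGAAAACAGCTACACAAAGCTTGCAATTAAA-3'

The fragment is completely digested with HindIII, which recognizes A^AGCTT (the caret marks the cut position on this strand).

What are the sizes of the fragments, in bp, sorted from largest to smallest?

80, 14 bp

The HindIII site (AAGCTT) starts at position 80.
HindIII cuts after the first base of each site, so after position 80.
Linear molecule, 1 cut → 2 fragments:
  1–80 → 80 bp
  81–94 → 14 bp
Sorted largest to smallest: 80, 14 bp.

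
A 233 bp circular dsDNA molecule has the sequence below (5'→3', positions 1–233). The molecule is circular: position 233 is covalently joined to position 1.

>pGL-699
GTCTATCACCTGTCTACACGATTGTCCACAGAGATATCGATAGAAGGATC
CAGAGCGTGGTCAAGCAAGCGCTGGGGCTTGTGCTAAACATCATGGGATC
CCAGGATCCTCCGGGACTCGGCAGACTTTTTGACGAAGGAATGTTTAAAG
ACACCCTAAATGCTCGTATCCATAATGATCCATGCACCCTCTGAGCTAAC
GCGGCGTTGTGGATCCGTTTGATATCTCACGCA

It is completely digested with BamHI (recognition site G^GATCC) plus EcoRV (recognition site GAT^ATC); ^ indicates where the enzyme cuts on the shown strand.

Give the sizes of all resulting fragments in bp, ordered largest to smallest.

107, 50, 45, 12, 11, 8 bp

BamHI sites (GGATCC) start at positions 46, 96, 104, 211.
BamHI cuts after the first base of each site, so after positions 46, 96, 104, 211.
EcoRV sites (GATATC) start at positions 33, 221.
EcoRV cuts after base 3 of each site, so after positions 35, 223.
Combined cut positions: 35, 46, 96, 104, 211, 223.
Circular molecule, 6 cuts → 6 fragments:
  36–46 → 11 bp
  47–96 → 50 bp
  97–104 → 8 bp
  105–211 → 107 bp
  212–223 → 12 bp
  224–233 then 1–35 → 10 + 35 = 45 bp
Sorted largest to smallest: 107, 50, 45, 12, 11, 8 bp.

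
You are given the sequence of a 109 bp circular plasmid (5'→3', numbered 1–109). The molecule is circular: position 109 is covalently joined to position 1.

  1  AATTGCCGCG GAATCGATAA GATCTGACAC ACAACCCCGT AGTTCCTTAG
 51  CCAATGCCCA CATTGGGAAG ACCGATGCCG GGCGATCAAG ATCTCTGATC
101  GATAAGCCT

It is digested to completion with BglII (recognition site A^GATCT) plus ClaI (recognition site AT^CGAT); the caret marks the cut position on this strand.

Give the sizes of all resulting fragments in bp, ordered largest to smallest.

BglII sites (AGATCT) start at positions 20, 89.
BglII cuts after the first base of each site, so after positions 20, 89.
ClaI sites (ATCGAT) start at positions 13, 98.
ClaI cuts after base 2 of each site, so after positions 14, 99.
Combined cut positions: 14, 20, 89, 99.
Circular molecule, 4 cuts → 4 fragments:
  15–20 → 6 bp
  21–89 → 69 bp
  90–99 → 10 bp
  100–109 then 1–14 → 10 + 14 = 24 bp
Sorted largest to smallest: 69, 24, 10, 6 bp.

69, 24, 10, 6 bp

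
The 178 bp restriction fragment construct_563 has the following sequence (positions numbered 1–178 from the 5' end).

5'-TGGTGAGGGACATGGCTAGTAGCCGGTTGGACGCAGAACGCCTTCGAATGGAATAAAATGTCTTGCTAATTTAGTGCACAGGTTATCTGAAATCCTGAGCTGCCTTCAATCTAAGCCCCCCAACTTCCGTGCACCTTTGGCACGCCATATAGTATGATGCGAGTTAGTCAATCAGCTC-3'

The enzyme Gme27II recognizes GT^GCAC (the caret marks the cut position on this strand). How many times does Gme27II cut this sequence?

2

GTGCAC occurs starting at positions 74, 129.
Gme27II cuts at 2 sites.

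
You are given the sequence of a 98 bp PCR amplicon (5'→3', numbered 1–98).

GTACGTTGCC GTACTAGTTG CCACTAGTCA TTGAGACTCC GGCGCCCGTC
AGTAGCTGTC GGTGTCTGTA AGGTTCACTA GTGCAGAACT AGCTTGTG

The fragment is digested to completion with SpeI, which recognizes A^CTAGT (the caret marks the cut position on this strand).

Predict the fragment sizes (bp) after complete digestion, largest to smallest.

SpeI sites (ACTAGT) start at positions 13, 23, 77.
SpeI cuts after the first base of each site, so after positions 13, 23, 77.
Linear molecule, 3 cuts → 4 fragments:
  1–13 → 13 bp
  14–23 → 10 bp
  24–77 → 54 bp
  78–98 → 21 bp
Sorted largest to smallest: 54, 21, 13, 10 bp.

54, 21, 13, 10 bp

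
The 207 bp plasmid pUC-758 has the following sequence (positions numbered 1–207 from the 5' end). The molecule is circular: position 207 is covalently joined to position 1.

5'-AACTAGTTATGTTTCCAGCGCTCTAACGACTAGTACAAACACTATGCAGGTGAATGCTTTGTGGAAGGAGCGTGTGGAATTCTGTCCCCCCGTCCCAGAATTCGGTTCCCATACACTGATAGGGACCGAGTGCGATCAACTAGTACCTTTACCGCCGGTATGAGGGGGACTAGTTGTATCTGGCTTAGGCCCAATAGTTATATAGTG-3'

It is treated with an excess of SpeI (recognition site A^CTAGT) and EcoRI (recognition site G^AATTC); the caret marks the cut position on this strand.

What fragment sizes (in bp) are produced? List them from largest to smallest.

SpeI sites (ACTAGT) start at positions 2, 29, 139, 169.
SpeI cuts after the first base of each site, so after positions 2, 29, 139, 169.
EcoRI sites (GAATTC) start at positions 77, 98.
EcoRI cuts after the first base of each site, so after positions 77, 98.
Combined cut positions: 2, 29, 77, 98, 139, 169.
Circular molecule, 6 cuts → 6 fragments:
  3–29 → 27 bp
  30–77 → 48 bp
  78–98 → 21 bp
  99–139 → 41 bp
  140–169 → 30 bp
  170–207 then 1–2 → 38 + 2 = 40 bp
Sorted largest to smallest: 48, 41, 40, 30, 27, 21 bp.

48, 41, 40, 30, 27, 21 bp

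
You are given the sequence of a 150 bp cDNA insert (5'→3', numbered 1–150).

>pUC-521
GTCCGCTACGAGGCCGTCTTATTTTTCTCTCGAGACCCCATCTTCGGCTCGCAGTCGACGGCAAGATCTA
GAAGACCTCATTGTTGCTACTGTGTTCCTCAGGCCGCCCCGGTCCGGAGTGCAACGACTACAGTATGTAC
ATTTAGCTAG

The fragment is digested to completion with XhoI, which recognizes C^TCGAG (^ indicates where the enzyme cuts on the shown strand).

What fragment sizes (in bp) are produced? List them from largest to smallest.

The XhoI site (CTCGAG) starts at position 29.
XhoI cuts after the first base of each site, so after position 29.
Linear molecule, 1 cut → 2 fragments:
  1–29 → 29 bp
  30–150 → 121 bp
Sorted largest to smallest: 121, 29 bp.

121, 29 bp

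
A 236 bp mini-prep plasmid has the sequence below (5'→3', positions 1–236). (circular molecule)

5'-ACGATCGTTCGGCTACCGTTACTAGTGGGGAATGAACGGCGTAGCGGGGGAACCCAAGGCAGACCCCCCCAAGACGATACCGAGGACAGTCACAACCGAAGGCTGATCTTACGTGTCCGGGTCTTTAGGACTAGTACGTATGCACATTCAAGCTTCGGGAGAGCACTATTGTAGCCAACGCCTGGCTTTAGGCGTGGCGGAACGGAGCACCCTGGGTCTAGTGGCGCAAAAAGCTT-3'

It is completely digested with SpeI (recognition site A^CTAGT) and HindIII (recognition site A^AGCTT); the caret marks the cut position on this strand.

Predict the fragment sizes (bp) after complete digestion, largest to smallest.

SpeI sites (ACTAGT) start at positions 21, 130.
SpeI cuts after the first base of each site, so after positions 21, 130.
HindIII sites (AAGCTT) start at positions 150, 231.
HindIII cuts after the first base of each site, so after positions 150, 231.
Combined cut positions: 21, 130, 150, 231.
Circular molecule, 4 cuts → 4 fragments:
  22–130 → 109 bp
  131–150 → 20 bp
  151–231 → 81 bp
  232–236 then 1–21 → 5 + 21 = 26 bp
Sorted largest to smallest: 109, 81, 26, 20 bp.

109, 81, 26, 20 bp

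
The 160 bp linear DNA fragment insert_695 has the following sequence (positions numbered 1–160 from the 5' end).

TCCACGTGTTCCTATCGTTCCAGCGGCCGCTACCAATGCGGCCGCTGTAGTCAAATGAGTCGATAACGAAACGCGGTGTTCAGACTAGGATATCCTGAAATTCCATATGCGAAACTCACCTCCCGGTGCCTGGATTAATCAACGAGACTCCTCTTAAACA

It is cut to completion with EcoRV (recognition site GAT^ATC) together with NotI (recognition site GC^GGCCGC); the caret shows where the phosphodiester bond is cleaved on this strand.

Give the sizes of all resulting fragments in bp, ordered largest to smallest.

69, 52, 24, 15 bp

The EcoRV site (GATATC) starts at position 89.
EcoRV cuts after base 3 of each site, so after position 91.
NotI sites (GCGGCCGC) start at positions 23, 38.
NotI cuts after base 2 of each site, so after positions 24, 39.
Combined cut positions: 24, 39, 91.
Linear molecule, 3 cuts → 4 fragments:
  1–24 → 24 bp
  25–39 → 15 bp
  40–91 → 52 bp
  92–160 → 69 bp
Sorted largest to smallest: 69, 52, 24, 15 bp.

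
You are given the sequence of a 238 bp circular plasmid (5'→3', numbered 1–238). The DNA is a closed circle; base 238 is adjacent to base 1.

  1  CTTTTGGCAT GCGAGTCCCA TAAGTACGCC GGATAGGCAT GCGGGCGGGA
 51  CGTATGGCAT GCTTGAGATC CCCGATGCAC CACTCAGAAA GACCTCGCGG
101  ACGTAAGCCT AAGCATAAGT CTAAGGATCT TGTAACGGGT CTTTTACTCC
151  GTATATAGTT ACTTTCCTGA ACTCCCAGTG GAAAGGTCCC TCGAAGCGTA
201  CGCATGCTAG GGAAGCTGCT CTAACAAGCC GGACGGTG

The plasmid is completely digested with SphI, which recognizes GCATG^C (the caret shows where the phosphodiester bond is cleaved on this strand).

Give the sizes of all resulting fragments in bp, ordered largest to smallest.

145, 43, 30, 20 bp

SphI sites (GCATGC) start at positions 7, 37, 57, 202.
SphI cuts after base 5 of each site (before the last base), so after positions 11, 41, 61, 206.
Circular molecule, 4 cuts → 4 fragments:
  12–41 → 30 bp
  42–61 → 20 bp
  62–206 → 145 bp
  207–238 then 1–11 → 32 + 11 = 43 bp
Sorted largest to smallest: 145, 43, 30, 20 bp.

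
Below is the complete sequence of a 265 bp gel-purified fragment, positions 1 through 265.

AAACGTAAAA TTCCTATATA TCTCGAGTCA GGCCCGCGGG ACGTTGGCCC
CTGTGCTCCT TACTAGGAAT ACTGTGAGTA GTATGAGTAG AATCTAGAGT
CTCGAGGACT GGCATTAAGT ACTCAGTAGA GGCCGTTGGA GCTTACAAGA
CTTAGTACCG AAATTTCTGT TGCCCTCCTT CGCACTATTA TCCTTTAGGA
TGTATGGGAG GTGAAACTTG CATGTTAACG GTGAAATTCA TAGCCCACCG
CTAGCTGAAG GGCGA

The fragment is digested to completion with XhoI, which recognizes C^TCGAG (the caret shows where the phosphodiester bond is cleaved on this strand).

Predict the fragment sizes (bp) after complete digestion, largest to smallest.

XhoI sites (CTCGAG) start at positions 22, 101.
XhoI cuts after the first base of each site, so after positions 22, 101.
Linear molecule, 2 cuts → 3 fragments:
  1–22 → 22 bp
  23–101 → 79 bp
  102–265 → 164 bp
Sorted largest to smallest: 164, 79, 22 bp.

164, 79, 22 bp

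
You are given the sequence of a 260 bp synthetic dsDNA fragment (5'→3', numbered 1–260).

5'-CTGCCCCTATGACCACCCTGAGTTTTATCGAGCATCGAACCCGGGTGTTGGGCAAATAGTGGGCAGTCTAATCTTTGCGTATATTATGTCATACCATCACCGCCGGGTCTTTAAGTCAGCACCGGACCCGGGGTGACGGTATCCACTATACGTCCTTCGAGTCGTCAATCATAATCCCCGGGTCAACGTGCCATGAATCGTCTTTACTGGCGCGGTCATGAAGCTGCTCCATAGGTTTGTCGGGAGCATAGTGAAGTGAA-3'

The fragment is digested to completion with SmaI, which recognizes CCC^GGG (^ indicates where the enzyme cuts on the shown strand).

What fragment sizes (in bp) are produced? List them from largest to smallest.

SmaI sites (CCCGGG) start at positions 40, 127, 177.
SmaI cuts after base 3 of each site, so after positions 42, 129, 179.
Linear molecule, 3 cuts → 4 fragments:
  1–42 → 42 bp
  43–129 → 87 bp
  130–179 → 50 bp
  180–260 → 81 bp
Sorted largest to smallest: 87, 81, 50, 42 bp.

87, 81, 50, 42 bp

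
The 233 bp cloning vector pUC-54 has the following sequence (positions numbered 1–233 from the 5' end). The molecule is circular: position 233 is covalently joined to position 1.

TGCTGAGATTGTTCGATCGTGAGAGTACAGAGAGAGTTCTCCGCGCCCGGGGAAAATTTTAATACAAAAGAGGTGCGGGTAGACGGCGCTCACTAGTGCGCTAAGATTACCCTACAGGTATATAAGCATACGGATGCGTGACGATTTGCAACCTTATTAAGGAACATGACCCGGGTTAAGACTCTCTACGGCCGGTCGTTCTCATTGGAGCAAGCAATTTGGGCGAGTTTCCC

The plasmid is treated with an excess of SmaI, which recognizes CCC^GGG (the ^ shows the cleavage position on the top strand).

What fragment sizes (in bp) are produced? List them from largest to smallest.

124, 109 bp

SmaI sites (CCCGGG) start at positions 46, 170.
SmaI cuts after base 3 of each site, so after positions 48, 172.
Circular molecule, 2 cuts → 2 fragments:
  49–172 → 124 bp
  173–233 then 1–48 → 61 + 48 = 109 bp
Sorted largest to smallest: 124, 109 bp.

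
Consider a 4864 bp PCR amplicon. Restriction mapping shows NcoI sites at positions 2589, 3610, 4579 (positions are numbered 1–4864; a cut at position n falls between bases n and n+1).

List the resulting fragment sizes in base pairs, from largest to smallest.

Linear molecule, 3 cuts → 4 fragments:
  2589 − 0 = 2589 bp
  3610 − 2589 = 1021 bp
  4579 − 3610 = 969 bp
  4864 − 4579 = 285 bp
Sorted largest to smallest: 2589, 1021, 969, 285 bp.

2589, 1021, 969, 285 bp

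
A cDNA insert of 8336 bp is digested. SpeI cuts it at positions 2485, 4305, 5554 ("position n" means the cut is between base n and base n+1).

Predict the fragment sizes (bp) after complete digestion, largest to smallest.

2782, 2485, 1820, 1249 bp

Linear molecule, 3 cuts → 4 fragments:
  2485 − 0 = 2485 bp
  4305 − 2485 = 1820 bp
  5554 − 4305 = 1249 bp
  8336 − 5554 = 2782 bp
Sorted largest to smallest: 2782, 2485, 1820, 1249 bp.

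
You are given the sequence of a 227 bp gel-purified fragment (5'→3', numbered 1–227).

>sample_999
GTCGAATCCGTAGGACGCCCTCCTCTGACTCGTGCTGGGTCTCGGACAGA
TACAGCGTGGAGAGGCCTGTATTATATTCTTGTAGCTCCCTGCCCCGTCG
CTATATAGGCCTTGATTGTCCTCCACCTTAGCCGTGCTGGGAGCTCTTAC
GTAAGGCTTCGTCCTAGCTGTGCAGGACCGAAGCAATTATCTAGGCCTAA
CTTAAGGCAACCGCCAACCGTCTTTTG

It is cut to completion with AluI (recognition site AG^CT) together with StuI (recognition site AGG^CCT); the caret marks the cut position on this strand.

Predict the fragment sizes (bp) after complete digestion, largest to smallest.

AluI sites (AGCT) start at positions 84, 142, 166.
AluI cuts after base 2 of each site, so after positions 85, 143, 167.
StuI sites (AGGCCT) start at positions 63, 107, 193.
StuI cuts after base 3 of each site, so after positions 65, 109, 195.
Combined cut positions: 65, 85, 109, 143, 167, 195.
Linear molecule, 6 cuts → 7 fragments:
  1–65 → 65 bp
  66–85 → 20 bp
  86–109 → 24 bp
  110–143 → 34 bp
  144–167 → 24 bp
  168–195 → 28 bp
  196–227 → 32 bp
Sorted largest to smallest: 65, 34, 32, 28, 24, 24, 20 bp.

65, 34, 32, 28, 24, 24, 20 bp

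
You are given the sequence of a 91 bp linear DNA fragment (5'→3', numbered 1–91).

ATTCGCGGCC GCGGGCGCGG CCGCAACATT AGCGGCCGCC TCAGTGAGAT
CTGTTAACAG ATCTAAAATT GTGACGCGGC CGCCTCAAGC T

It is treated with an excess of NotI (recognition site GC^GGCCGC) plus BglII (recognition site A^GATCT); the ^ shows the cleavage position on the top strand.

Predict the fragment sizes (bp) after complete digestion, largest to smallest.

18, 15, 14, 14, 12, 12, 6 bp

NotI sites (GCGGCCGC) start at positions 5, 17, 32, 76.
NotI cuts after base 2 of each site, so after positions 6, 18, 33, 77.
BglII sites (AGATCT) start at positions 47, 59.
BglII cuts after the first base of each site, so after positions 47, 59.
Combined cut positions: 6, 18, 33, 47, 59, 77.
Linear molecule, 6 cuts → 7 fragments:
  1–6 → 6 bp
  7–18 → 12 bp
  19–33 → 15 bp
  34–47 → 14 bp
  48–59 → 12 bp
  60–77 → 18 bp
  78–91 → 14 bp
Sorted largest to smallest: 18, 15, 14, 14, 12, 12, 6 bp.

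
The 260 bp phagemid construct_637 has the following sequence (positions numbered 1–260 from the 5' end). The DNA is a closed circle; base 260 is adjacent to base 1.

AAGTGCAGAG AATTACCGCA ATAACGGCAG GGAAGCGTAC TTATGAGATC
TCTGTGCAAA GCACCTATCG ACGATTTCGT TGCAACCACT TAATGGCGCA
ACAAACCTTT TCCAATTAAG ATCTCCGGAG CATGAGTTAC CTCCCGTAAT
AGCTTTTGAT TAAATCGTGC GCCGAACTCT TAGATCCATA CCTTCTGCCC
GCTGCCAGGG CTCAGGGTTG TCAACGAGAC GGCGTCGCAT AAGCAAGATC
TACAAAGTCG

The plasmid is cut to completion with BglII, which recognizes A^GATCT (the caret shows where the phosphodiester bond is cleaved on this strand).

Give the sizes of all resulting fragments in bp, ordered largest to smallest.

127, 73, 60 bp

BglII sites (AGATCT) start at positions 46, 119, 246.
BglII cuts after the first base of each site, so after positions 46, 119, 246.
Circular molecule, 3 cuts → 3 fragments:
  47–119 → 73 bp
  120–246 → 127 bp
  247–260 then 1–46 → 14 + 46 = 60 bp
Sorted largest to smallest: 127, 73, 60 bp.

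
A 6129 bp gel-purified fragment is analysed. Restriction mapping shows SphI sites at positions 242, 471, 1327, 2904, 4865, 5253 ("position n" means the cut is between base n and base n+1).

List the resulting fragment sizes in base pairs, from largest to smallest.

Linear molecule, 6 cuts → 7 fragments:
  242 − 0 = 242 bp
  471 − 242 = 229 bp
  1327 − 471 = 856 bp
  2904 − 1327 = 1577 bp
  4865 − 2904 = 1961 bp
  5253 − 4865 = 388 bp
  6129 − 5253 = 876 bp
Sorted largest to smallest: 1961, 1577, 876, 856, 388, 242, 229 bp.

1961, 1577, 876, 856, 388, 242, 229 bp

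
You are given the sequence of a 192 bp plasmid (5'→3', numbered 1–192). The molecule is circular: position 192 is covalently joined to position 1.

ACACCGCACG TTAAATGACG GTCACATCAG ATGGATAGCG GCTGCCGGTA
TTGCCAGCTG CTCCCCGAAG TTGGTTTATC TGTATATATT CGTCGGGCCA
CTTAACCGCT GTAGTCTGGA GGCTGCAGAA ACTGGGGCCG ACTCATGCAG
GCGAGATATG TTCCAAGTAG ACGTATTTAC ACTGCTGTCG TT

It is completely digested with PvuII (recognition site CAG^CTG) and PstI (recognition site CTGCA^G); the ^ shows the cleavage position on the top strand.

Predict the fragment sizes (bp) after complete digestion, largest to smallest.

122, 70 bp

The PvuII site (CAGCTG) starts at position 55.
PvuII cuts after base 3 of each site, so after position 57.
The PstI site (CTGCAG) starts at position 123.
PstI cuts after base 5 of each site (before the last base), so after position 127.
Combined cut positions: 57, 127.
Circular molecule, 2 cuts → 2 fragments:
  58–127 → 70 bp
  128–192 then 1–57 → 65 + 57 = 122 bp
Sorted largest to smallest: 122, 70 bp.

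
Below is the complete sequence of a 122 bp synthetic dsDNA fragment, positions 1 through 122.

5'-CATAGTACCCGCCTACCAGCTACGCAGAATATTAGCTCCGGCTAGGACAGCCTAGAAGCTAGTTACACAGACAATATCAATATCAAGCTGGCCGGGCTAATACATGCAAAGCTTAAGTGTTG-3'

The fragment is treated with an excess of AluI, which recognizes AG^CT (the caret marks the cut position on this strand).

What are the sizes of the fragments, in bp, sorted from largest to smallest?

AluI sites (AGCT) start at positions 18, 34, 57, 86, 110.
AluI cuts after base 2 of each site, so after positions 19, 35, 58, 87, 111.
Linear molecule, 5 cuts → 6 fragments:
  1–19 → 19 bp
  20–35 → 16 bp
  36–58 → 23 bp
  59–87 → 29 bp
  88–111 → 24 bp
  112–122 → 11 bp
Sorted largest to smallest: 29, 24, 23, 19, 16, 11 bp.

29, 24, 23, 19, 16, 11 bp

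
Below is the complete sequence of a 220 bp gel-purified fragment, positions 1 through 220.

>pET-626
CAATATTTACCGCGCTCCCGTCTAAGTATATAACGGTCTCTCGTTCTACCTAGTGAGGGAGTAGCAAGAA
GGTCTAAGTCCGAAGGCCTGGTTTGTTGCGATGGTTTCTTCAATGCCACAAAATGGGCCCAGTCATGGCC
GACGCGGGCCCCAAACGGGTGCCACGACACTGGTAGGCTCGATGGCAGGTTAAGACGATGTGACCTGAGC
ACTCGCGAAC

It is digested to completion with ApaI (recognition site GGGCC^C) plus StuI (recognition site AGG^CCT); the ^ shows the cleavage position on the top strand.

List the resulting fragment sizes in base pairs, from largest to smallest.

ApaI sites (GGGCCC) start at positions 125, 146.
ApaI cuts after base 5 of each site (before the last base), so after positions 129, 150.
The StuI site (AGGCCT) starts at position 84.
StuI cuts after base 3 of each site, so after position 86.
Combined cut positions: 86, 129, 150.
Linear molecule, 3 cuts → 4 fragments:
  1–86 → 86 bp
  87–129 → 43 bp
  130–150 → 21 bp
  151–220 → 70 bp
Sorted largest to smallest: 86, 70, 43, 21 bp.

86, 70, 43, 21 bp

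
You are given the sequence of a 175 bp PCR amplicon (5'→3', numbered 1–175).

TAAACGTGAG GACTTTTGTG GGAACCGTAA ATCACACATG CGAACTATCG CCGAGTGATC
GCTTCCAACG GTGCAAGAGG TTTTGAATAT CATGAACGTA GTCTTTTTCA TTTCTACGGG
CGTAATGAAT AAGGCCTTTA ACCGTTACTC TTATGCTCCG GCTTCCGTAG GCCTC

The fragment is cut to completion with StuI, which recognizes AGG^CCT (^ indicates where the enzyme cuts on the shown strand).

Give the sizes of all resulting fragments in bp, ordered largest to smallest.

StuI sites (AGGCCT) start at positions 132, 169.
StuI cuts after base 3 of each site, so after positions 134, 171.
Linear molecule, 2 cuts → 3 fragments:
  1–134 → 134 bp
  135–171 → 37 bp
  172–175 → 4 bp
Sorted largest to smallest: 134, 37, 4 bp.

134, 37, 4 bp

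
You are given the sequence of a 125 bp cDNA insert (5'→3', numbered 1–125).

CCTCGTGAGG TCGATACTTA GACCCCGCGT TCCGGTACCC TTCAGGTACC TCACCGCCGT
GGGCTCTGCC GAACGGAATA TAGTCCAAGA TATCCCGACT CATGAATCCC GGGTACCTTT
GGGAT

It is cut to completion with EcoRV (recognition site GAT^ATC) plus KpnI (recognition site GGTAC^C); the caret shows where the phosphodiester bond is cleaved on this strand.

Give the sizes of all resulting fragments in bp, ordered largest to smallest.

The EcoRV site (GATATC) starts at position 89.
EcoRV cuts after base 3 of each site, so after position 91.
KpnI sites (GGTACC) start at positions 34, 45, 112.
KpnI cuts after base 5 of each site (before the last base), so after positions 38, 49, 116.
Combined cut positions: 38, 49, 91, 116.
Linear molecule, 4 cuts → 5 fragments:
  1–38 → 38 bp
  39–49 → 11 bp
  50–91 → 42 bp
  92–116 → 25 bp
  117–125 → 9 bp
Sorted largest to smallest: 42, 38, 25, 11, 9 bp.

42, 38, 25, 11, 9 bp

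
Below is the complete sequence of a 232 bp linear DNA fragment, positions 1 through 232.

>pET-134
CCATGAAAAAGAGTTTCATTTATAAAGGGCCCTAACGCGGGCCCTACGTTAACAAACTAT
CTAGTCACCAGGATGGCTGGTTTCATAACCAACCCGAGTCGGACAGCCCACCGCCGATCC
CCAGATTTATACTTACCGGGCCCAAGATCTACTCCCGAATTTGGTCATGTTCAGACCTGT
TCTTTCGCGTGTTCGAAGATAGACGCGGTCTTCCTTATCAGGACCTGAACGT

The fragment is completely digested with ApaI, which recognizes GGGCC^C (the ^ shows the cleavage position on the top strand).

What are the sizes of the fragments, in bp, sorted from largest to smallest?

99, 90, 31, 12 bp

ApaI sites (GGGCCC) start at positions 27, 39, 138.
ApaI cuts after base 5 of each site (before the last base), so after positions 31, 43, 142.
Linear molecule, 3 cuts → 4 fragments:
  1–31 → 31 bp
  32–43 → 12 bp
  44–142 → 99 bp
  143–232 → 90 bp
Sorted largest to smallest: 99, 90, 31, 12 bp.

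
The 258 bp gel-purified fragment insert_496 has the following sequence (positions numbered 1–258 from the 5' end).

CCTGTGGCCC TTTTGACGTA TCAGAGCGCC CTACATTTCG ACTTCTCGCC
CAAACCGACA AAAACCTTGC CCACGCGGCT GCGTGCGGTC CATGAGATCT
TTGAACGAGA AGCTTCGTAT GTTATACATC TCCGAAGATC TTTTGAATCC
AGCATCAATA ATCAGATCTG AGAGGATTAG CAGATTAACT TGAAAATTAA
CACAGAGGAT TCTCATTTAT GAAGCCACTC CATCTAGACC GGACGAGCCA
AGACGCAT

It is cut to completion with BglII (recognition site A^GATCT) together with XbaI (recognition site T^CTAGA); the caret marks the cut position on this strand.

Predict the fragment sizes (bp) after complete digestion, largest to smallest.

95, 69, 41, 28, 25 bp

BglII sites (AGATCT) start at positions 95, 136, 164.
BglII cuts after the first base of each site, so after positions 95, 136, 164.
The XbaI site (TCTAGA) starts at position 233.
XbaI cuts after the first base of each site, so after position 233.
Combined cut positions: 95, 136, 164, 233.
Linear molecule, 4 cuts → 5 fragments:
  1–95 → 95 bp
  96–136 → 41 bp
  137–164 → 28 bp
  165–233 → 69 bp
  234–258 → 25 bp
Sorted largest to smallest: 95, 69, 41, 28, 25 bp.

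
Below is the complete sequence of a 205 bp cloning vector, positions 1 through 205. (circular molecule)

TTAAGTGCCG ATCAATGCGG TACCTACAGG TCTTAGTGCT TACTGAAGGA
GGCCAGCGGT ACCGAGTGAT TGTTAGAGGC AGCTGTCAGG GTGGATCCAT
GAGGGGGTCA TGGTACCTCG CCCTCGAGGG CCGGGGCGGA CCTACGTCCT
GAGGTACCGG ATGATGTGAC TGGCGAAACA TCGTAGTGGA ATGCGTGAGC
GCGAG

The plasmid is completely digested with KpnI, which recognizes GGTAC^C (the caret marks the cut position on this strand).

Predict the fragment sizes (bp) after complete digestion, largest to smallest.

71, 54, 41, 39 bp

KpnI sites (GGTACC) start at positions 19, 58, 112, 153.
KpnI cuts after base 5 of each site (before the last base), so after positions 23, 62, 116, 157.
Circular molecule, 4 cuts → 4 fragments:
  24–62 → 39 bp
  63–116 → 54 bp
  117–157 → 41 bp
  158–205 then 1–23 → 48 + 23 = 71 bp
Sorted largest to smallest: 71, 54, 41, 39 bp.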